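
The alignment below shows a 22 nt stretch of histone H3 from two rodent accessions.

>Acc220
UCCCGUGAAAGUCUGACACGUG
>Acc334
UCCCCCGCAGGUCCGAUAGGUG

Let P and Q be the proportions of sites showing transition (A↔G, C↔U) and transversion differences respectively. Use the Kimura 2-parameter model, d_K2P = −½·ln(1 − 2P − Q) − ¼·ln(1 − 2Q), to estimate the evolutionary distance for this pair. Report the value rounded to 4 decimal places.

0.4262

Mismatches occur at site 5 (G↔C, transversion), site 6 (U↔C, transition), site 8 (A↔C, transversion), site 10 (A↔G, transition), site 14 (U↔C, transition), site 17 (C↔U, transition), site 19 (C↔G, transversion).
Of the 7 differences, 4 transitions and 3 transversions over 22 sites: P = 4/22 = 0.181818, Q = 3/22 = 0.136364.
d = −0.5·ln(0.500000) − 0.25·ln(0.727272) = −0.5·(-0.693147) − 0.25·(-0.318455) = 0.4262.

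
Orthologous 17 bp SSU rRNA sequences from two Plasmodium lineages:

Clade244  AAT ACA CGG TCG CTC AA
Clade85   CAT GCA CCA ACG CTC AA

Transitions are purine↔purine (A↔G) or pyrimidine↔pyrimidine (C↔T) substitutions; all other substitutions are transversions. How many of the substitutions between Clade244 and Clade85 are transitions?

2

Mismatches occur at site 1 (A→C, transversion), site 4 (A→G, transition), site 8 (G→C, transversion), site 9 (G→A, transition), site 10 (T→A, transversion).
Of the 5 differences, 2 transitions and 3 transversions, so the answer is 2.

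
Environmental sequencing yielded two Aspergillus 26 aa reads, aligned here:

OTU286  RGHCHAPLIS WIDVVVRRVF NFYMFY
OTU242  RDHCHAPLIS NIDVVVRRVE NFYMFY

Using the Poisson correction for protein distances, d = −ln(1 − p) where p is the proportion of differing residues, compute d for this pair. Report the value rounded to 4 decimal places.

Differing sites — 2:G/D; 11:W/N; 20:F/E.
p = 3/26 = 0.115385.
d = −ln(1 − 0.115385) = −ln(0.884615) = 0.1226.

0.1226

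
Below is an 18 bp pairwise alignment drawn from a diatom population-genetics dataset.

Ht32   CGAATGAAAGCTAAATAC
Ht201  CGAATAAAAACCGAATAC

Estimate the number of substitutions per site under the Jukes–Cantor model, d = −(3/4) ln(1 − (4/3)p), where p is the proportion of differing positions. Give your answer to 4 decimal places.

The sequences differ at positions 6 (G/A), 10 (G/A), 12 (T/C), 13 (A/G).
p = 4/18 = 0.222222.
d = −0.75 · ln(1 − (4/3)·0.222222) = −0.75 · ln(0.703704) = −0.75 · (-0.351397) = 0.2635.

0.2635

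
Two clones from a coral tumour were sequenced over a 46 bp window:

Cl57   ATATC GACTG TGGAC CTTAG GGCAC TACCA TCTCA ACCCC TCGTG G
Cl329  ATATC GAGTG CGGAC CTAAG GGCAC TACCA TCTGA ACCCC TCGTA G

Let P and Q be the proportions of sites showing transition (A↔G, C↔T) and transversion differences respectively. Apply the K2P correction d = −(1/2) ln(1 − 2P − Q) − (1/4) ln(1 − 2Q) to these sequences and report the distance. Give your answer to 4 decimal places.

0.1175

Mismatches occur at site 8 (C→G, transversion), site 11 (T→C, transition), site 18 (T→A, transversion), site 34 (C→G, transversion), site 45 (G→A, transition).
Of the 5 differences, 2 transitions and 3 transversions over 46 sites: P = 2/46 = 0.043478, Q = 3/46 = 0.065217.
d = −0.5·ln(0.847827) − 0.25·ln(0.869566) = −0.5·(-0.165079) − 0.25·(-0.139761) = 0.1175.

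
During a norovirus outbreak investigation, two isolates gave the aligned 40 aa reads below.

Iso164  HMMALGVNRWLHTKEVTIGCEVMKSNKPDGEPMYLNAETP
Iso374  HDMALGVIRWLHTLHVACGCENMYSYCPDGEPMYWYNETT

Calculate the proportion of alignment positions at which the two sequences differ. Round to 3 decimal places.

Mismatches occur at site 2 (M/D), site 8 (N/I), site 14 (K/L), site 15 (E/H), site 17 (T/A), site 18 (I/C), site 22 (V/N), site 24 (K/Y), site 26 (N/Y), site 27 (K/C), site 35 (L/W), site 36 (N/Y), site 37 (A/N), site 40 (P/T).
There are 14 differences over 40 sites, so p = 14/40 = 0.350.

0.350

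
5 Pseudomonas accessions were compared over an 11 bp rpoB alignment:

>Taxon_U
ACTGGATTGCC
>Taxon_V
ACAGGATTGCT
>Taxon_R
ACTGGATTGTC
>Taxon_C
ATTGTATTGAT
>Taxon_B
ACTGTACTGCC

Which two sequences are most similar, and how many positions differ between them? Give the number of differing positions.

1

Pairwise Hamming distances:
  Taxon_U vs Taxon_V: 2
  Taxon_U vs Taxon_R: 1
  Taxon_U vs Taxon_C: 4
  Taxon_U vs Taxon_B: 2
  Taxon_V vs Taxon_R: 3
  Taxon_V vs Taxon_C: 4
  Taxon_V vs Taxon_B: 4
  Taxon_R vs Taxon_C: 4
  Taxon_R vs Taxon_B: 3
  Taxon_C vs Taxon_B: 4
The smallest is 1, between Taxon_U and Taxon_R.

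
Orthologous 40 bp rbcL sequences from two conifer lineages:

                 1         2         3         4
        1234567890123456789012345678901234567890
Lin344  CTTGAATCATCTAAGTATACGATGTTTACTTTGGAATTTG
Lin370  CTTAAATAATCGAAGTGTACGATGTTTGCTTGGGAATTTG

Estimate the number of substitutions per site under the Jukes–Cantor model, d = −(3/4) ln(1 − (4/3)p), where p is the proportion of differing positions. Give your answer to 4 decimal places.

0.1674

Differing sites — 4:G/A; 8:C/A; 12:T/G; 17:A/G; 28:A/G; 32:T/G.
p = 6/40 = 0.150000.
d = −0.75 · ln(1 − (4/3)·0.150000) = −0.75 · ln(0.800000) = −0.75 · (-0.223144) = 0.1674.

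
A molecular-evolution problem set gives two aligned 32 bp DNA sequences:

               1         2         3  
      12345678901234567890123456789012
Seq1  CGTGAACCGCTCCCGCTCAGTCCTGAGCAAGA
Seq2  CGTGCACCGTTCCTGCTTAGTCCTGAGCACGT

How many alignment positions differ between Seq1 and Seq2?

Differing sites — 5:A/C; 10:C/T; 14:C/T; 18:C/T; 30:A/C; 32:A/T.
That gives 6 mismatches out of 32 aligned sites, so the Hamming distance is 6.

6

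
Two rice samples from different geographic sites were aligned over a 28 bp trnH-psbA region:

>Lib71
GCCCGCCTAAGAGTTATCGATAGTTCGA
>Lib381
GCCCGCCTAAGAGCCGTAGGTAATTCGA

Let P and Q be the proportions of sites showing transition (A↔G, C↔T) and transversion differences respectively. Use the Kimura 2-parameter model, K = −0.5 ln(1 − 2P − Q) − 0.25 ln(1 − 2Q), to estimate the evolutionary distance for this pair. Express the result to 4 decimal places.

The sequences differ at positions 14 (T/C, transition), 15 (T/C, transition), 16 (A/G, transition), 18 (C/A, transversion), 20 (A/G, transition), 23 (G/A, transition).
Of the 6 differences, 5 transitions and 1 transversion over 28 sites: P = 5/28 = 0.178571, Q = 1/28 = 0.035714.
d = −0.5·ln(0.607144) − 0.25·ln(0.928572) = −0.5·(-0.498989) − 0.25·(-0.074107) = 0.2680.

0.2680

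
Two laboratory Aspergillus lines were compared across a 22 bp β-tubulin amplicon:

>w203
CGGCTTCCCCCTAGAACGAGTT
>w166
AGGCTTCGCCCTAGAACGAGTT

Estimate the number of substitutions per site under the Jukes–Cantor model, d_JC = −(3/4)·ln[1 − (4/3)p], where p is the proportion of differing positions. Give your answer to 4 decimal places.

0.0969

Mismatches occur at site 1 (C→A), site 8 (C→G).
p = 2/22 = 0.090909.
d = −0.75 · ln(1 − (4/3)·0.090909) = −0.75 · ln(0.878788) = −0.75 · (-0.129212) = 0.0969.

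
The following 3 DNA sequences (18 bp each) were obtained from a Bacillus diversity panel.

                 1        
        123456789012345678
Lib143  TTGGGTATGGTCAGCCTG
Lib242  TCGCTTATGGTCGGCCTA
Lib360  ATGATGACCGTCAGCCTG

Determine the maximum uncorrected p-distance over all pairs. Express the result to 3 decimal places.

0.444

Pairwise Hamming distances:
  Lib143 vs Lib242: 5
  Lib143 vs Lib360: 6
  Lib242 vs Lib360: 8
The largest is 8 mismatches, between Lib242 and Lib360; p = 8/18 = 0.444.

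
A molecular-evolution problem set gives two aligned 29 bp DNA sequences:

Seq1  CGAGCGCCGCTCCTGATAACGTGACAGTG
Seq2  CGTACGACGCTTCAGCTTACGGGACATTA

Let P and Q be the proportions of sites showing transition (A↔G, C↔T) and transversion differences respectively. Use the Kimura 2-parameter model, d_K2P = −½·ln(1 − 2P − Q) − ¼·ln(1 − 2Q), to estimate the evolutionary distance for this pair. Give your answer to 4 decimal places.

0.4622

Differing sites — 3:A/T (Tv); 4:G/A (Ti); 7:C/A (Tv); 12:C/T (Ti); 14:T/A (Tv); 16:A/C (Tv); 18:A/T (Tv); 22:T/G (Tv); 27:G/T (Tv); 29:G/A (Ti).
Of the 10 differences, 3 transitions and 7 transversions over 29 sites: P = 3/29 = 0.103448, Q = 7/29 = 0.241379.
d = −0.5·ln(0.551725) − 0.25·ln(0.517242) = −0.5·(-0.594706) − 0.25·(-0.659244) = 0.4622.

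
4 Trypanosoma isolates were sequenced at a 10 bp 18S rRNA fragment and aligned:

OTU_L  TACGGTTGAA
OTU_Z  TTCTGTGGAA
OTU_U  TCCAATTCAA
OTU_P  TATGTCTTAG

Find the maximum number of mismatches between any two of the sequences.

8

Pairwise Hamming distances:
  OTU_L vs OTU_Z: 3
  OTU_L vs OTU_U: 4
  OTU_L vs OTU_P: 5
  OTU_Z vs OTU_U: 5
  OTU_Z vs OTU_P: 8
  OTU_U vs OTU_P: 7
The largest is 8, between OTU_Z and OTU_P.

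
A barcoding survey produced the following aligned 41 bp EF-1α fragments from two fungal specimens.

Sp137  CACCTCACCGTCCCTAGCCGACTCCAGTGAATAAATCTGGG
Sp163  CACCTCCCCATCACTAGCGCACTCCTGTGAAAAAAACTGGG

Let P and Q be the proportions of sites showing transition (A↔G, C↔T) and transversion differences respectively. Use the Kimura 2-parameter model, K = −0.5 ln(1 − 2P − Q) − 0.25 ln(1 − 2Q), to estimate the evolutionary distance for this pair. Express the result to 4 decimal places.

The sequences differ at positions 7 (A/C, transversion), 10 (G/A, transition), 13 (C/A, transversion), 19 (C/G, transversion), 20 (G/C, transversion), 26 (A/T, transversion), 32 (T/A, transversion), 36 (T/A, transversion).
Of the 8 differences, 1 transition and 7 transversions over 41 sites: P = 1/41 = 0.024390, Q = 7/41 = 0.170732.
d = −0.5·ln(0.780488) − 0.25·ln(0.658536) = −0.5·(-0.247836) − 0.25·(-0.417736) = 0.2284.

0.2284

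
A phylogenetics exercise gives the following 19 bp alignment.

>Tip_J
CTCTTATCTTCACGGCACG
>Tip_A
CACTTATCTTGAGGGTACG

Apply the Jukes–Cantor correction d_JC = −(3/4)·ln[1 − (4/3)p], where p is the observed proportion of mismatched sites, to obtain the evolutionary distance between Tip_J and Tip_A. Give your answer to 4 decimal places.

0.2471

Mismatches occur at site 2 (T↔A), site 11 (C↔G), site 13 (C↔G), site 16 (C↔T).
p = 4/19 = 0.210526.
d = −0.75 · ln(1 − (4/3)·0.210526) = −0.75 · ln(0.719299) = −0.75 · (-0.329478) = 0.2471.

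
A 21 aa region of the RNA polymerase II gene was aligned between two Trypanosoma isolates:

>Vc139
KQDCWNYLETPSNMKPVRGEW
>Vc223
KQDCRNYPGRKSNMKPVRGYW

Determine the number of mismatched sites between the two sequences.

The sequences differ at positions 5 (W/R), 8 (L/P), 9 (E/G), 10 (T/R), 11 (P/K), 20 (E/Y).
That gives 6 mismatches out of 21 aligned sites, so the Hamming distance is 6.

6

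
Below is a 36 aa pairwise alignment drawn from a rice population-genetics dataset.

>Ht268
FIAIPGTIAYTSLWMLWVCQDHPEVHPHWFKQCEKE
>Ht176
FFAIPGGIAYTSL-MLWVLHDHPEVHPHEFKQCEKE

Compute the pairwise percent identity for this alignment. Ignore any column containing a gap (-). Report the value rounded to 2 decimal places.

Excluding the 1 gap column leaves 35 comparable sites.
The sequences differ at positions 2 (I/F), 7 (T/G), 19 (C/L), 20 (Q/H), 29 (W/E).
30 of the 35 comparable sites match, so the percent identity is 30/35 × 100 = 85.71%.

85.71%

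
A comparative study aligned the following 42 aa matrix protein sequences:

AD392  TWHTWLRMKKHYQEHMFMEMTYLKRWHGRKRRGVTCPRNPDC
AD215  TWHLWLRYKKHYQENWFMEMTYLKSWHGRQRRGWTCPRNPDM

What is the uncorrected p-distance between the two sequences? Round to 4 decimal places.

Differing sites — 4:T/L; 8:M/Y; 15:H/N; 16:M/W; 25:R/S; 30:K/Q; 34:V/W; 42:C/M.
There are 8 differences over 42 sites, so p = 8/42 = 0.1905.

0.1905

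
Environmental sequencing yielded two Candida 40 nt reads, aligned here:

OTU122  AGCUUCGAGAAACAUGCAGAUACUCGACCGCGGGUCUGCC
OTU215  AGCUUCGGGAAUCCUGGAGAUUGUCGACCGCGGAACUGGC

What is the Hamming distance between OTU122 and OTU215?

The sequences differ at positions 8 (A/G), 12 (A/U), 14 (A/C), 17 (C/G), 22 (A/U), 23 (C/G), 34 (G/A), 35 (U/A), 39 (C/G).
That gives 9 mismatches out of 40 aligned sites, so the Hamming distance is 9.

9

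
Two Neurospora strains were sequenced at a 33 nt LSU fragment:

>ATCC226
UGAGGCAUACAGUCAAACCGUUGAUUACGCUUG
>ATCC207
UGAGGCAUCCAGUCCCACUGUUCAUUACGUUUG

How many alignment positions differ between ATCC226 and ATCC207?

6

The sequences differ at positions 9 (A/C), 15 (A/C), 16 (A/C), 19 (C/U), 23 (G/C), 30 (C/U).
That gives 6 mismatches out of 33 aligned sites, so the Hamming distance is 6.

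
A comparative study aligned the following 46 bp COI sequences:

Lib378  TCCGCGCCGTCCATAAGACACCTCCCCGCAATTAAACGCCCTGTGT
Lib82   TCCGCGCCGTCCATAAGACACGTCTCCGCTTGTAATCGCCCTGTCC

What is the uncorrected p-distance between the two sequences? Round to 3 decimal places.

0.174

The sequences differ at positions 22 (C/G), 25 (C/T), 30 (A/T), 31 (A/T), 32 (T/G), 36 (A/T), 45 (G/C), 46 (T/C).
There are 8 differences over 46 sites, so p = 8/46 = 0.174.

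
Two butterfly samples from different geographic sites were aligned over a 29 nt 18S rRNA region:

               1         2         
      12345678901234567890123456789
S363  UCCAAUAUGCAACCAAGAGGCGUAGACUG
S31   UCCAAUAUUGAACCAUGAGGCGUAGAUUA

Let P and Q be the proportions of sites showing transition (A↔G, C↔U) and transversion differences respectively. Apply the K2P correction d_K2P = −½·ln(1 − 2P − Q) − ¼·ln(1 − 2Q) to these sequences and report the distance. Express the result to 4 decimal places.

Mismatches occur at site 9 (G/U, transversion), site 10 (C/G, transversion), site 16 (A/U, transversion), site 27 (C/U, transition), site 29 (G/A, transition).
Of the 5 differences, 2 transitions and 3 transversions over 29 sites: P = 2/29 = 0.068966, Q = 3/29 = 0.103448.
d = −0.5·ln(0.758620) − 0.25·ln(0.793104) = −0.5·(-0.276254) − 0.25·(-0.231801) = 0.1961.

0.1961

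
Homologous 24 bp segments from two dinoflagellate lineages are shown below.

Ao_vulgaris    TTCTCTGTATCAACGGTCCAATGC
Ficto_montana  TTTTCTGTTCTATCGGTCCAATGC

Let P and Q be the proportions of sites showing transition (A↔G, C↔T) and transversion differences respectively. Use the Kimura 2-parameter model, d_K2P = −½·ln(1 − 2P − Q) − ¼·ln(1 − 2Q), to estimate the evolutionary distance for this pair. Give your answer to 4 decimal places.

0.2483

The sequences differ at positions 3 (C/T, transition), 9 (A/T, transversion), 10 (T/C, transition), 11 (C/T, transition), 13 (A/T, transversion).
Of the 5 differences, 3 transitions and 2 transversions over 24 sites: P = 3/24 = 0.125000, Q = 2/24 = 0.083333.
d = −0.5·ln(0.666667) − 0.25·ln(0.833334) = −0.5·(-0.405465) − 0.25·(-0.182321) = 0.2483.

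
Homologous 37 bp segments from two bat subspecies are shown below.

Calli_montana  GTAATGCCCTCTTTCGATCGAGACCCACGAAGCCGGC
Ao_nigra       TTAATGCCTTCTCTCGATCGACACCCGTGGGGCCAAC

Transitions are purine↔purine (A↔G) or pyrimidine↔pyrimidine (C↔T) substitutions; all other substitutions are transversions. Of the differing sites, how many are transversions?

Mismatches occur at site 1 (G/T, transversion), site 9 (C/T, transition), site 13 (T/C, transition), site 22 (G/C, transversion), site 27 (A/G, transition), site 28 (C/T, transition), site 30 (A/G, transition), site 31 (A/G, transition), site 35 (G/A, transition), site 36 (G/A, transition).
Of the 10 differences, 8 transitions and 2 transversions, so the answer is 2.

2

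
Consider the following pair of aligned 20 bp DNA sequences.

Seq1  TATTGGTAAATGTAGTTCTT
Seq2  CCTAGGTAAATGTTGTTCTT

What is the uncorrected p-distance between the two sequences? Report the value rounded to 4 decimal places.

0.2000

Mismatches occur at site 1 (T/C), site 2 (A/C), site 4 (T/A), site 14 (A/T).
There are 4 differences over 20 sites, so p = 4/20 = 0.2000.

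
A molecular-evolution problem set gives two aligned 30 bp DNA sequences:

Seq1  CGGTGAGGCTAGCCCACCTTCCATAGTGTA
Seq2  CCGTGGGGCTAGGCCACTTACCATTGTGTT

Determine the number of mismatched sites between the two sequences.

The sequences differ at positions 2 (G/C), 6 (A/G), 13 (C/G), 18 (C/T), 20 (T/A), 25 (A/T), 30 (A/T).
That gives 7 mismatches out of 30 aligned sites, so the Hamming distance is 7.

7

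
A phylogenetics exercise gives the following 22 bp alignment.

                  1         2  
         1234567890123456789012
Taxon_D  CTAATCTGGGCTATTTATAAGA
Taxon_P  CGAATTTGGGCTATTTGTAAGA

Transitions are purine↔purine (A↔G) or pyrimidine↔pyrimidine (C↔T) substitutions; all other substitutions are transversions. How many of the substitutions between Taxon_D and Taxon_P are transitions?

The sequences differ at positions 2 (T/G, transversion), 6 (C/T, transition), 17 (A/G, transition).
Of the 3 differences, 2 transitions and 1 transversion, so the answer is 2.

2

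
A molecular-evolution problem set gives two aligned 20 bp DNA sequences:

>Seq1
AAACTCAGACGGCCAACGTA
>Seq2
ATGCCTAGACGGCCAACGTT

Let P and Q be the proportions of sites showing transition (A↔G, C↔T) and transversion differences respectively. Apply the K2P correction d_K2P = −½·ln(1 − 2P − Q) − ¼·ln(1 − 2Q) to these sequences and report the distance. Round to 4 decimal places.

0.3112

Mismatches occur at site 2 (A/T, transversion), site 3 (A/G, transition), site 5 (T/C, transition), site 6 (C/T, transition), site 20 (A/T, transversion).
Of the 5 differences, 3 transitions and 2 transversions over 20 sites: P = 3/20 = 0.150000, Q = 2/20 = 0.100000.
d = −0.5·ln(0.600000) − 0.25·ln(0.800000) = −0.5·(-0.510826) − 0.25·(-0.223144) = 0.3112.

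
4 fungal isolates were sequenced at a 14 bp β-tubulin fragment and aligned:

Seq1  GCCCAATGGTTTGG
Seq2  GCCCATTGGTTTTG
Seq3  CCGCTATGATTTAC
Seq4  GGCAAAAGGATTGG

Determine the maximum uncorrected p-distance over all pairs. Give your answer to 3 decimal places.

0.714

Pairwise Hamming distances:
  Seq1 vs Seq2: 2
  Seq1 vs Seq3: 6
  Seq1 vs Seq4: 4
  Seq2 vs Seq3: 7
  Seq2 vs Seq4: 6
  Seq3 vs Seq4: 10
The largest is 10 mismatches, between Seq3 and Seq4; p = 10/14 = 0.714.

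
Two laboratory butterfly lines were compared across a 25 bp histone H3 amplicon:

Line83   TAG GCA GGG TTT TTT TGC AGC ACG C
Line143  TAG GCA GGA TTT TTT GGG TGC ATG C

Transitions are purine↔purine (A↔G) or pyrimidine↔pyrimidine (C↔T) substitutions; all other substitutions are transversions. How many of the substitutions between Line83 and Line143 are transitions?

Mismatches occur at site 9 (G↔A, transition), site 16 (T↔G, transversion), site 18 (C↔G, transversion), site 19 (A↔T, transversion), site 23 (C↔T, transition).
Of the 5 differences, 2 transitions and 3 transversions, so the answer is 2.

2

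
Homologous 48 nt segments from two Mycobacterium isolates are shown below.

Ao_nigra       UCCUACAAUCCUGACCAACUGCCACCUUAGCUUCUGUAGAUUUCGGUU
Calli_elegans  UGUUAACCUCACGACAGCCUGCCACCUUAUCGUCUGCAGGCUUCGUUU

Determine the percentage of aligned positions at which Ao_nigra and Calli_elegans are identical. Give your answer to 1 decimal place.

Differing sites — 2:C/G; 3:C/U; 6:C/A; 7:A/C; 8:A/C; 11:C/A; 12:U/C; 16:C/A; 17:A/G; 18:A/C; 30:G/U; 32:U/G; 37:U/C; 40:A/G; 41:U/C; 46:G/U.
32 of the 48 sites match, so the percent identity is 32/48 × 100 = 66.7%.

66.7%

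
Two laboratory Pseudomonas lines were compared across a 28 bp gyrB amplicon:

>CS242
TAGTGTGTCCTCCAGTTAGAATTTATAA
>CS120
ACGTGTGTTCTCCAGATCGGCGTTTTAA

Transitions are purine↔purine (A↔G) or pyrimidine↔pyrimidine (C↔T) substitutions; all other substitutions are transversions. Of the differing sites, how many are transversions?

7

Mismatches occur at site 1 (T↔A, transversion), site 2 (A↔C, transversion), site 9 (C↔T, transition), site 16 (T↔A, transversion), site 18 (A↔C, transversion), site 20 (A↔G, transition), site 21 (A↔C, transversion), site 22 (T↔G, transversion), site 25 (A↔T, transversion).
Of the 9 differences, 2 transitions and 7 transversions, so the answer is 7.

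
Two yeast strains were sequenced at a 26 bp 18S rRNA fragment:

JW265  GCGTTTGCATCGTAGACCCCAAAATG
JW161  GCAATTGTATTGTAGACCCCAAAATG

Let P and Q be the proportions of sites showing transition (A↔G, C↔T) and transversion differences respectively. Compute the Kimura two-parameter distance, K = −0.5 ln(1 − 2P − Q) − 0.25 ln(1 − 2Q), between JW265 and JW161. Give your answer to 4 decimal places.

0.1768

Mismatches occur at site 3 (G/A, transition), site 4 (T/A, transversion), site 8 (C/T, transition), site 11 (C/T, transition).
Of the 4 differences, 3 transitions and 1 transversion over 26 sites: P = 3/26 = 0.115385, Q = 1/26 = 0.038462.
d = −0.5·ln(0.730768) − 0.25·ln(0.923076) = −0.5·(-0.313659) − 0.25·(-0.080044) = 0.1768.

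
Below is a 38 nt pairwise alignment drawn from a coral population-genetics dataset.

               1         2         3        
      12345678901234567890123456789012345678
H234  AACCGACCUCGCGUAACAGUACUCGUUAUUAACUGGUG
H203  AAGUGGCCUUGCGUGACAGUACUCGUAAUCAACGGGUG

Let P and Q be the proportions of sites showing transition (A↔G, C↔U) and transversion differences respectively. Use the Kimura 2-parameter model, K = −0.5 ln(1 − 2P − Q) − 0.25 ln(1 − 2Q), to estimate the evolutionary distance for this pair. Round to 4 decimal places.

The sequences differ at positions 3 (C/G, transversion), 4 (C/U, transition), 6 (A/G, transition), 10 (C/U, transition), 15 (A/G, transition), 27 (U/A, transversion), 30 (U/C, transition), 34 (U/G, transversion).
Of the 8 differences, 5 transitions and 3 transversions over 38 sites: P = 5/38 = 0.131579, Q = 3/38 = 0.078947.
d = −0.5·ln(0.657895) − 0.25·ln(0.842106) = −0.5·(-0.418710) − 0.25·(-0.171849) = 0.2523.

0.2523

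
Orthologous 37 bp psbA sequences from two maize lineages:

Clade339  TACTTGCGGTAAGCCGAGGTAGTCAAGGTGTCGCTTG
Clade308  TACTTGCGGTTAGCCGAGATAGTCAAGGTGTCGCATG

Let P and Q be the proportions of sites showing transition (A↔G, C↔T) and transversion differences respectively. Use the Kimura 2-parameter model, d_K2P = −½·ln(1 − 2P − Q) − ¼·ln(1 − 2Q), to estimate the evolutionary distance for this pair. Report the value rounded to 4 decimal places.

0.0858

Mismatches occur at site 11 (A/T, transversion), site 19 (G/A, transition), site 35 (T/A, transversion).
Of the 3 differences, 1 transition and 2 transversions over 37 sites: P = 1/37 = 0.027027, Q = 2/37 = 0.054054.
d = −0.5·ln(0.891892) − 0.25·ln(0.891892) = −0.5·(-0.114410) − 0.25·(-0.114410) = 0.0858.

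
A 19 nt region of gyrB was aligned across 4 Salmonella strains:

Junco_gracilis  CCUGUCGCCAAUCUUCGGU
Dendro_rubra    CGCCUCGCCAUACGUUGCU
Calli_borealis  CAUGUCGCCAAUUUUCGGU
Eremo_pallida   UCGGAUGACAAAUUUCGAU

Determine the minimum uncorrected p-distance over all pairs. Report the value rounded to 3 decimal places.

0.105

Pairwise Hamming distances:
  Junco_gracilis vs Dendro_rubra: 8
  Junco_gracilis vs Calli_borealis: 2
  Junco_gracilis vs Eremo_pallida: 8
  Dendro_rubra vs Calli_borealis: 9
  Dendro_rubra vs Eremo_pallida: 12
  Calli_borealis vs Eremo_pallida: 8
The smallest is 2 mismatches, between Junco_gracilis and Calli_borealis; p = 2/19 = 0.105.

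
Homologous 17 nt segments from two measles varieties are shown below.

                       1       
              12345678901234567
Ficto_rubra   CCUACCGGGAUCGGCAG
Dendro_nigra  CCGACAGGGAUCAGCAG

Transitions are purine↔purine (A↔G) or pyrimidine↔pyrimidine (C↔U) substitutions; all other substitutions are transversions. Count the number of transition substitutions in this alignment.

Differing sites — 3:U/G (Tv); 6:C/A (Tv); 13:G/A (Ti).
Of the 3 differences, 1 transition and 2 transversions, so the answer is 1.

1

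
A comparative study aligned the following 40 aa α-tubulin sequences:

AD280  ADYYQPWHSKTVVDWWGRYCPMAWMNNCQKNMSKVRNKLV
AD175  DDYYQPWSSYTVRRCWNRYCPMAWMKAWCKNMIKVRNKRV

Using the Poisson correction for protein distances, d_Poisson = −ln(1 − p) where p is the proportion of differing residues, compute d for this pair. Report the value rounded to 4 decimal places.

0.3930

The sequences differ at positions 1 (A/D), 8 (H/S), 10 (K/Y), 13 (V/R), 14 (D/R), 15 (W/C), 17 (G/N), 26 (N/K), 27 (N/A), 28 (C/W), 29 (Q/C), 33 (S/I), 39 (L/R).
p = 13/40 = 0.325000.
d = −ln(1 − 0.325000) = −ln(0.675000) = 0.3930.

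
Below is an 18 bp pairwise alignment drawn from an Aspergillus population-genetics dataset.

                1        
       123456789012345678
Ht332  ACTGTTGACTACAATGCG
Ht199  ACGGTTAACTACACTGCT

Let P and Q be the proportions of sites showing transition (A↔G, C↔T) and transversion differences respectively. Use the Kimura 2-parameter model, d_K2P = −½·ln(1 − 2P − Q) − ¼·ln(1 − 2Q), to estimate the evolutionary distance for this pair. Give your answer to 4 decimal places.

Mismatches occur at site 3 (T→G, transversion), site 7 (G→A, transition), site 14 (A→C, transversion), site 18 (G→T, transversion).
Of the 4 differences, 1 transition and 3 transversions over 18 sites: P = 1/18 = 0.055556, Q = 3/18 = 0.166667.
d = −0.5·ln(0.722221) − 0.25·ln(0.666666) = −0.5·(-0.325424) − 0.25·(-0.405466) = 0.2641.

0.2641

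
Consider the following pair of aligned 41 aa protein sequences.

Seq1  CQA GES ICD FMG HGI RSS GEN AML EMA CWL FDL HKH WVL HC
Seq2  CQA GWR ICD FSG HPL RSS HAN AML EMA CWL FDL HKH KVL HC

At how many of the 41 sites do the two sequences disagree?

Differing sites — 5:E/W; 6:S/R; 11:M/S; 14:G/P; 15:I/L; 19:G/H; 20:E/A; 37:W/K.
That gives 8 mismatches out of 41 aligned sites, so the Hamming distance is 8.

8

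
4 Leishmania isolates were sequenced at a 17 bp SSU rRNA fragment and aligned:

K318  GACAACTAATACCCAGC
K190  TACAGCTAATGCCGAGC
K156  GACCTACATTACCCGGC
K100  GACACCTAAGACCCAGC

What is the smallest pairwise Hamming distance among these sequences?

Pairwise Hamming distances:
  K318 vs K190: 4
  K318 vs K156: 6
  K318 vs K100: 2
  K190 vs K156: 9
  K190 vs K100: 5
  K156 vs K100: 7
The smallest is 2, between K318 and K100.

2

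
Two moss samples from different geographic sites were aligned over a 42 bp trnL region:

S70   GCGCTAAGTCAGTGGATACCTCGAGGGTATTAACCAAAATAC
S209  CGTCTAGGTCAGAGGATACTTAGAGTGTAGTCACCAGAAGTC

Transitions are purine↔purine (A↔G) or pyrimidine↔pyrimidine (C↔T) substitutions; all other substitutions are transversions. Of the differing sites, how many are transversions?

Differing sites — 1:G/C (Tv); 2:C/G (Tv); 3:G/T (Tv); 7:A/G (Ti); 13:T/A (Tv); 20:C/T (Ti); 22:C/A (Tv); 26:G/T (Tv); 30:T/G (Tv); 32:A/C (Tv); 37:A/G (Ti); 40:T/G (Tv); 41:A/T (Tv).
Of the 13 differences, 3 transitions and 10 transversions, so the answer is 10.

10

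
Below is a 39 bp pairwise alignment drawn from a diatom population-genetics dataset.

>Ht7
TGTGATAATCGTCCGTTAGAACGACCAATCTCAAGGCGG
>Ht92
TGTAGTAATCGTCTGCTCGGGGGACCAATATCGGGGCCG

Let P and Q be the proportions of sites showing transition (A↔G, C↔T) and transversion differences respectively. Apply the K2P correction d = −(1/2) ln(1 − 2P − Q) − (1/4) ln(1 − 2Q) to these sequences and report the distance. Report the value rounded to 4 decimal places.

0.4170

The sequences differ at positions 4 (G/A, transition), 5 (A/G, transition), 14 (C/T, transition), 16 (T/C, transition), 18 (A/C, transversion), 20 (A/G, transition), 21 (A/G, transition), 22 (C/G, transversion), 30 (C/A, transversion), 33 (A/G, transition), 34 (A/G, transition), 38 (G/C, transversion).
Of the 12 differences, 8 transitions and 4 transversions over 39 sites: P = 8/39 = 0.205128, Q = 4/39 = 0.102564.
d = −0.5·ln(0.487180) − 0.25·ln(0.794872) = −0.5·(-0.719122) − 0.25·(-0.229574) = 0.4170.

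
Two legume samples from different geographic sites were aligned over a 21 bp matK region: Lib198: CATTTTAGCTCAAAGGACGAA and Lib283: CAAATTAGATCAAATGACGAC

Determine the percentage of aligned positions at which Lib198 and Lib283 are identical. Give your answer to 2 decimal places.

Mismatches occur at site 3 (T/A), site 4 (T/A), site 9 (C/A), site 15 (G/T), site 21 (A/C).
16 of the 21 sites match, so the percent identity is 16/21 × 100 = 76.19%.

76.19%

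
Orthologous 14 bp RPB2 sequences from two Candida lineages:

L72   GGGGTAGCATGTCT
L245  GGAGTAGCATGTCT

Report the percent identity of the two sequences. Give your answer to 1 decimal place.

Differing sites — 3:G/A.
13 of the 14 sites match, so the percent identity is 13/14 × 100 = 92.9%.

92.9%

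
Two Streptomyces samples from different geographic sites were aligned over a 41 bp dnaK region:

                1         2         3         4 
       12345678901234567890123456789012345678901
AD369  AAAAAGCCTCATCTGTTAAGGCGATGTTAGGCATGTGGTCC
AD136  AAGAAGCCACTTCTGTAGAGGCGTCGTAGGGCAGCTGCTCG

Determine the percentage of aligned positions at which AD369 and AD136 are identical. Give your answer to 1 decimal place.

68.3%

The sequences differ at positions 3 (A/G), 9 (T/A), 11 (A/T), 17 (T/A), 18 (A/G), 24 (A/T), 25 (T/C), 28 (T/A), 29 (A/G), 34 (T/G), 35 (G/C), 38 (G/C), 41 (C/G).
28 of the 41 sites match, so the percent identity is 28/41 × 100 = 68.3%.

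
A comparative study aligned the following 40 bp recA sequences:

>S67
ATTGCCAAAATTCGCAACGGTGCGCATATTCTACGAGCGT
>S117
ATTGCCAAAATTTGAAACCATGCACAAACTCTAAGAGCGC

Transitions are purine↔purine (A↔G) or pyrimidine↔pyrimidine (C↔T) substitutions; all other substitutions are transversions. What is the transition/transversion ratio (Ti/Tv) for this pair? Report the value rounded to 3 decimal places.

1.250

The sequences differ at positions 13 (C/T, transition), 15 (C/A, transversion), 19 (G/C, transversion), 20 (G/A, transition), 24 (G/A, transition), 27 (T/A, transversion), 29 (T/C, transition), 34 (C/A, transversion), 40 (T/C, transition).
Of the 9 differences, 5 transitions and 4 transversions, so Ti/Tv = 5/4 = 1.250.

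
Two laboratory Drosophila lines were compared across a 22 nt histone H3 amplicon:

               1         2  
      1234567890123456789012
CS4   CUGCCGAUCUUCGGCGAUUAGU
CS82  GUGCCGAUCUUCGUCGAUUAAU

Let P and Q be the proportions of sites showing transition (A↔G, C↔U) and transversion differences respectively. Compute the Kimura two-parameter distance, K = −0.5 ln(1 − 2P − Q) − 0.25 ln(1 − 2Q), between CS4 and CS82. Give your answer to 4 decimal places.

The sequences differ at positions 1 (C/G, transversion), 14 (G/U, transversion), 21 (G/A, transition).
Of the 3 differences, 1 transition and 2 transversions over 22 sites: P = 1/22 = 0.045455, Q = 2/22 = 0.090909.
d = −0.5·ln(0.818181) − 0.25·ln(0.818182) = −0.5·(-0.200672) − 0.25·(-0.200670) = 0.1505.

0.1505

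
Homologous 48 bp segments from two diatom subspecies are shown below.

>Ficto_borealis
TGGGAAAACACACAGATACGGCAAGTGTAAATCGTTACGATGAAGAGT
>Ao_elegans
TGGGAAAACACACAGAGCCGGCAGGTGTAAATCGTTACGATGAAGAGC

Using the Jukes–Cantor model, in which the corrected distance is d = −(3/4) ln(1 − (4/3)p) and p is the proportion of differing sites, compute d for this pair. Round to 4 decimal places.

Mismatches occur at site 17 (T/G), site 18 (A/C), site 24 (A/G), site 48 (T/C).
p = 4/48 = 0.083333.
d = −0.75 · ln(1 − (4/3)·0.083333) = −0.75 · ln(0.888889) = −0.75 · (-0.117783) = 0.0883.

0.0883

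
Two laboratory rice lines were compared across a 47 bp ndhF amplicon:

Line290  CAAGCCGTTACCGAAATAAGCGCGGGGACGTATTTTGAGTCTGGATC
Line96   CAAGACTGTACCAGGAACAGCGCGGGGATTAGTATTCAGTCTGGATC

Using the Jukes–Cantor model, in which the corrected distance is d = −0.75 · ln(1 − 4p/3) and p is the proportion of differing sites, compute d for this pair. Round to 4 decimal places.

Mismatches occur at site 5 (C/A), site 7 (G/T), site 8 (T/G), site 13 (G/A), site 14 (A/G), site 15 (A/G), site 17 (T/A), site 18 (A/C), site 29 (C/T), site 30 (G/T), site 31 (T/A), site 32 (A/G), site 34 (T/A), site 37 (G/C).
p = 14/47 = 0.297872.
d = −0.75 · ln(1 − (4/3)·0.297872) = −0.75 · ln(0.602837) = −0.75 · (-0.506108) = 0.3796.

0.3796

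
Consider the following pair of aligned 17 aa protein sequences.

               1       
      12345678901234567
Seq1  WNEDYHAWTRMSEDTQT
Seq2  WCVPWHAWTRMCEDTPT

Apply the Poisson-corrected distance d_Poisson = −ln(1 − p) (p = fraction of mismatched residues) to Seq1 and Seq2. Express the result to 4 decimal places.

Differing sites — 2:N/C; 3:E/V; 4:D/P; 5:Y/W; 12:S/C; 16:Q/P.
p = 6/17 = 0.352941.
d = −ln(1 − 0.352941) = −ln(0.647059) = 0.4353.

0.4353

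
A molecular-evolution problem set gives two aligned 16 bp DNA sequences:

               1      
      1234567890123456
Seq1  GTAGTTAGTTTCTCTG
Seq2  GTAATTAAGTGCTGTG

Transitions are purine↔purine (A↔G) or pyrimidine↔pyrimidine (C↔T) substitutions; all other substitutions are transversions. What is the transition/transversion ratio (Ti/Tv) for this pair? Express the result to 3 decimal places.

0.667

Differing sites — 4:G/A (Ti); 8:G/A (Ti); 9:T/G (Tv); 11:T/G (Tv); 14:C/G (Tv).
Of the 5 differences, 2 transitions and 3 transversions, so Ti/Tv = 2/3 = 0.667.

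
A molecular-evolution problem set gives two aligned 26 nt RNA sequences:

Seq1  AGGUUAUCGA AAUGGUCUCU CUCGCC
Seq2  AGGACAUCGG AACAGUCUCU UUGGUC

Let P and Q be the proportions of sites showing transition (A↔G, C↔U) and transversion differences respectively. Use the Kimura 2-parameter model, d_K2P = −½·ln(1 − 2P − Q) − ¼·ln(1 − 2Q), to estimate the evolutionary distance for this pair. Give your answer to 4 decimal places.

0.4284

Mismatches occur at site 4 (U/A, transversion), site 5 (U/C, transition), site 10 (A/G, transition), site 13 (U/C, transition), site 14 (G/A, transition), site 21 (C/U, transition), site 23 (C/G, transversion), site 25 (C/U, transition).
Of the 8 differences, 6 transitions and 2 transversions over 26 sites: P = 6/26 = 0.230769, Q = 2/26 = 0.076923.
d = −0.5·ln(0.461539) − 0.25·ln(0.846154) = −0.5·(-0.773189) − 0.25·(-0.167054) = 0.4284.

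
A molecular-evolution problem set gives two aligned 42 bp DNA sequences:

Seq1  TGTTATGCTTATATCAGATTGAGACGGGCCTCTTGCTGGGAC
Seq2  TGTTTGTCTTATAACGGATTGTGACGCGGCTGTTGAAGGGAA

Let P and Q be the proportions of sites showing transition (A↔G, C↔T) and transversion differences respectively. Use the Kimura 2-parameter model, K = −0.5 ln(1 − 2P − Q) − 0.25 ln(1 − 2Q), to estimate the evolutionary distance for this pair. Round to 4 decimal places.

Mismatches occur at site 5 (A↔T, transversion), site 6 (T↔G, transversion), site 7 (G↔T, transversion), site 14 (T↔A, transversion), site 16 (A↔G, transition), site 22 (A↔T, transversion), site 27 (G↔C, transversion), site 29 (C↔G, transversion), site 32 (C↔G, transversion), site 36 (C↔A, transversion), site 37 (T↔A, transversion), site 42 (C↔A, transversion).
Of the 12 differences, 1 transition and 11 transversions over 42 sites: P = 1/42 = 0.023810, Q = 11/42 = 0.261905.
d = −0.5·ln(0.690475) − 0.25·ln(0.476190) = −0.5·(-0.370376) − 0.25·(-0.741938) = 0.3707.

0.3707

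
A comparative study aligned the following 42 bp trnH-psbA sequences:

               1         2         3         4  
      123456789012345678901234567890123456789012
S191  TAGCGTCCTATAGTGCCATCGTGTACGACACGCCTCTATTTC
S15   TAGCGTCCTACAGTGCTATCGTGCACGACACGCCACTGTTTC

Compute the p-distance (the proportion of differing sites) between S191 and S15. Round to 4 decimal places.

Mismatches occur at site 11 (T→C), site 17 (C→T), site 24 (T→C), site 35 (T→A), site 38 (A→G).
There are 5 differences over 42 sites, so p = 5/42 = 0.1190.

0.1190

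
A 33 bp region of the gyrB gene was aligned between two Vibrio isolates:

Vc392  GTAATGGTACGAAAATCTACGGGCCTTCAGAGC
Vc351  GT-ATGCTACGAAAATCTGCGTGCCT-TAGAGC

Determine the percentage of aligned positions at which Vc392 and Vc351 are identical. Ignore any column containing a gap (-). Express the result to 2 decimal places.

Excluding the 2 gap columns leaves 31 comparable sites.
Differing sites — 7:G/C; 19:A/G; 22:G/T; 28:C/T.
27 of the 31 comparable sites match, so the percent identity is 27/31 × 100 = 87.10%.

87.10%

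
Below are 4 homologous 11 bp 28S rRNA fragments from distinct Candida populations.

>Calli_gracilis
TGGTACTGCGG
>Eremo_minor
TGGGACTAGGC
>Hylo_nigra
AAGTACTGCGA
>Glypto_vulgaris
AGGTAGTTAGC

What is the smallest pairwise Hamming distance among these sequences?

Pairwise Hamming distances:
  Calli_gracilis vs Eremo_minor: 4
  Calli_gracilis vs Hylo_nigra: 3
  Calli_gracilis vs Glypto_vulgaris: 5
  Eremo_minor vs Hylo_nigra: 6
  Eremo_minor vs Glypto_vulgaris: 5
  Hylo_nigra vs Glypto_vulgaris: 5
The smallest is 3, between Calli_gracilis and Hylo_nigra.

3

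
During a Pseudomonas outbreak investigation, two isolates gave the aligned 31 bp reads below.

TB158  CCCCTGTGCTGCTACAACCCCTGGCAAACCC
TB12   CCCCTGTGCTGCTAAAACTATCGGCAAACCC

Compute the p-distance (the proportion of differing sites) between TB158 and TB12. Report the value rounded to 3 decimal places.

0.161

The sequences differ at positions 15 (C/A), 19 (C/T), 20 (C/A), 21 (C/T), 22 (T/C).
There are 5 differences over 31 sites, so p = 5/31 = 0.161.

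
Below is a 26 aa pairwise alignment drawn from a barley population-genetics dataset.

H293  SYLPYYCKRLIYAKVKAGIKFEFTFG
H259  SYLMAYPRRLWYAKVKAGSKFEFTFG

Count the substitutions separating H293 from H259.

The sequences differ at positions 4 (P/M), 5 (Y/A), 7 (C/P), 8 (K/R), 11 (I/W), 19 (I/S).
That gives 6 mismatches out of 26 aligned sites, so the Hamming distance is 6.

6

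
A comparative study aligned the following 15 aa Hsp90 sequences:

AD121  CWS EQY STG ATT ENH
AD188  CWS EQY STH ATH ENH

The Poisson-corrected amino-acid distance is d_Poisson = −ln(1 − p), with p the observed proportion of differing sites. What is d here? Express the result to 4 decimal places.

Differing sites — 9:G/H; 12:T/H.
p = 2/15 = 0.133333.
d = −ln(1 − 0.133333) = −ln(0.866667) = 0.1431.

0.1431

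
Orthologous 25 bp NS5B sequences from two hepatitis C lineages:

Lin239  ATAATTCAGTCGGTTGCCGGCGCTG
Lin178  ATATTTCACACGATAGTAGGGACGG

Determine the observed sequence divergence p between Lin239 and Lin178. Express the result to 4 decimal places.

Differing sites — 4:A/T; 9:G/C; 10:T/A; 13:G/A; 15:T/A; 17:C/T; 18:C/A; 21:C/G; 22:G/A; 24:T/G.
There are 10 differences over 25 sites, so p = 10/25 = 0.4000.

0.4000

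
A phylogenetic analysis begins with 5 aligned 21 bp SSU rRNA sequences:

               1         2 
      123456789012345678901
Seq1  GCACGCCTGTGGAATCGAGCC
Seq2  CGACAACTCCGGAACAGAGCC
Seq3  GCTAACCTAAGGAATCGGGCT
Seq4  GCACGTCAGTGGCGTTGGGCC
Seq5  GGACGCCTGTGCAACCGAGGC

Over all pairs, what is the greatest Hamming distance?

Pairwise Hamming distances:
  Seq1 vs Seq2: 8
  Seq1 vs Seq3: 7
  Seq1 vs Seq4: 6
  Seq1 vs Seq5: 4
  Seq2 vs Seq3: 11
  Seq2 vs Seq4: 12
  Seq2 vs Seq5: 8
  Seq3 vs Seq4: 11
  Seq3 vs Seq5: 11
  Seq4 vs Seq5: 10
The largest is 12, between Seq2 and Seq4.

12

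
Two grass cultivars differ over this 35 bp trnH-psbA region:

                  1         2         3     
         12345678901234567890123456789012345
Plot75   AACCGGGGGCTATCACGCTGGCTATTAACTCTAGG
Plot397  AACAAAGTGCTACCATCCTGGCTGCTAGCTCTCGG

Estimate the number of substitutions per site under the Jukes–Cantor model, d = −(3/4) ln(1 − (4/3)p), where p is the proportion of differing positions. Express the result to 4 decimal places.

0.4073

The sequences differ at positions 4 (C/A), 5 (G/A), 6 (G/A), 8 (G/T), 13 (T/C), 16 (C/T), 17 (G/C), 24 (A/G), 25 (T/C), 28 (A/G), 33 (A/C).
p = 11/35 = 0.314286.
d = −0.75 · ln(1 − (4/3)·0.314286) = −0.75 · ln(0.580952) = −0.75 · (-0.543087) = 0.4073.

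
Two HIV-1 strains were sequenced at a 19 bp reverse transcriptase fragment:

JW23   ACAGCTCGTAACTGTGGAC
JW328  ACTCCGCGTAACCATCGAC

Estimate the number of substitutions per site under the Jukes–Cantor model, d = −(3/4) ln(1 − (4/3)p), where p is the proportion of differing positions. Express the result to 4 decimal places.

Mismatches occur at site 3 (A/T), site 4 (G/C), site 6 (T/G), site 13 (T/C), site 14 (G/A), site 16 (G/C).
p = 6/19 = 0.315789.
d = −0.75 · ln(1 − (4/3)·0.315789) = −0.75 · ln(0.578948) = −0.75 · (-0.546543) = 0.4099.

0.4099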